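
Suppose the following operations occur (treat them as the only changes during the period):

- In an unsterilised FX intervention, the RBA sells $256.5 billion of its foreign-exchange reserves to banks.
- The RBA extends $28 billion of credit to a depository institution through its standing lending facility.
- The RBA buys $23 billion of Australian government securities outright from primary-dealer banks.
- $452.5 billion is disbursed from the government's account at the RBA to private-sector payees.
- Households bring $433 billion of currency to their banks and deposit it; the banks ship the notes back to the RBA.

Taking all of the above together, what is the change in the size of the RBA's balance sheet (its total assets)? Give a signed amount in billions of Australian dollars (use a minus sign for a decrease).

-$205.5 billion

FX sale $256.5 billion: an RBA asset is shed → −$256.5B.
Discount-window loan $28 billion: an RBA asset is acquired → +$28B.
OMO purchase (from banks) $23 billion: an RBA asset is acquired → +$23B.
Government spending $452.5 billion: only the composition of liabilities changes → 0.
Currency deposit $433 billion: only the composition of liabilities changes → 0.
Net: −256.5 + 28 + 23 + 0 + 0 = -$205.5 billion.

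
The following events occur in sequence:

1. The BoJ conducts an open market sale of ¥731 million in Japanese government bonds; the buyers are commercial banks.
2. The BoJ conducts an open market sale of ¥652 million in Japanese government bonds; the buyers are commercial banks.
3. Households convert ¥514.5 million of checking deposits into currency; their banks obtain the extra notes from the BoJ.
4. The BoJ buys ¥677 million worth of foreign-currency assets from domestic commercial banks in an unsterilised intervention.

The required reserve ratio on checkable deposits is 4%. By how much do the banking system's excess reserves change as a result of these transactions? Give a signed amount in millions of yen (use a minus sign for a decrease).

-¥1199.92 million

OMO sale (to banks) ¥731 million: reserves −¥731M, deposits 0.
OMO sale (to banks) ¥652 million: reserves −¥652M, deposits 0.
Currency withdrawal ¥514.5 million: reserves −¥514.5M, deposits −¥514.5M.
FX purchase ¥677 million: reserves +¥677M, deposits 0.
Totals: Δreserves = −¥1220.5M, Δdeposits = −¥514.5M.
Δrequired reserves = 4% × −¥514.5M = −¥20.58M.
Δexcess reserves = Δreserves − Δrequired = −¥1220.5M − (−¥20.58M) = -¥1199.92 million.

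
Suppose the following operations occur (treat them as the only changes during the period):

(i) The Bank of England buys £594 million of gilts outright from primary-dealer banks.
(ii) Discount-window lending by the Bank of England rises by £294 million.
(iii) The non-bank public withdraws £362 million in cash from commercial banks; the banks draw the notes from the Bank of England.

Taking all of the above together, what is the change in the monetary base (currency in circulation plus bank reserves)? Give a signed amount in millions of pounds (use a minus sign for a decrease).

+£888 million

OMO purchase (from banks) £594 million: Bank of England balance sheet expands → +£594M.
Discount-window loan £294 million: Bank of England balance sheet expands → +£294M.
Currency withdrawal £362 million: just a shift between currency and reserves — both are base money → 0.
Net: 594 + 294 + 0 = +£888 million.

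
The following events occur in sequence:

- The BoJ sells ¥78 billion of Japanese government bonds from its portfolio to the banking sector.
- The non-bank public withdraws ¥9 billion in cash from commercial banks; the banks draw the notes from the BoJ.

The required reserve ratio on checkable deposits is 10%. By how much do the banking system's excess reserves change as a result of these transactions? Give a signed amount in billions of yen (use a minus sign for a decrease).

-¥86.1 billion

OMO sale (to banks) ¥78 billion: reserves −¥78B, deposits 0.
Currency withdrawal ¥9 billion: reserves −¥9B, deposits −¥9B.
Totals: Δreserves = −¥87B, Δdeposits = −¥9B.
Δrequired reserves = 10% × −¥9B = −¥0.9B.
Δexcess reserves = Δreserves − Δrequired = −¥87B − (−¥0.9B) = -¥86.1 billion.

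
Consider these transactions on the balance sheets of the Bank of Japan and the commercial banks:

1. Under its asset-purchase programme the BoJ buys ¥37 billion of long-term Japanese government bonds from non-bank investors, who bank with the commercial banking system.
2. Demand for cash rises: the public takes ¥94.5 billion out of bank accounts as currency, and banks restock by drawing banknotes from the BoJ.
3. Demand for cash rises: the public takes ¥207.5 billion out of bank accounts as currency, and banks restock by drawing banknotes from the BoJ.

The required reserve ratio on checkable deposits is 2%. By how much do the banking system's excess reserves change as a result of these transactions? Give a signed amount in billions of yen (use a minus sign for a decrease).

-¥259.7 billion

Asset purchase (from non-banks) ¥37 billion: reserves +¥37B, deposits +¥37B.
Currency withdrawal ¥94.5 billion: reserves −¥94.5B, deposits −¥94.5B.
Currency withdrawal ¥207.5 billion: reserves −¥207.5B, deposits −¥207.5B.
Totals: Δreserves = −¥265B, Δdeposits = −¥265B.
Δrequired reserves = 2% × −¥265B = −¥5.3B.
Δexcess reserves = Δreserves − Δrequired = −¥265B − (−¥5.3B) = -¥259.7 billion.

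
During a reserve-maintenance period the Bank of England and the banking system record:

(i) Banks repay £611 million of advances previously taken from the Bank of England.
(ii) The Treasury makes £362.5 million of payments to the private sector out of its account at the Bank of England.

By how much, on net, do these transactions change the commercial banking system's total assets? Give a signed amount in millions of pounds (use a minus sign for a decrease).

Discount-window repayment £611 million: bank balance sheets shrink → −£611M.
Government spending £362.5 million: bank balance sheets expand → +£362.5M.
Net: −611 + 362.5 = -£248.5 million.

-£248.5 million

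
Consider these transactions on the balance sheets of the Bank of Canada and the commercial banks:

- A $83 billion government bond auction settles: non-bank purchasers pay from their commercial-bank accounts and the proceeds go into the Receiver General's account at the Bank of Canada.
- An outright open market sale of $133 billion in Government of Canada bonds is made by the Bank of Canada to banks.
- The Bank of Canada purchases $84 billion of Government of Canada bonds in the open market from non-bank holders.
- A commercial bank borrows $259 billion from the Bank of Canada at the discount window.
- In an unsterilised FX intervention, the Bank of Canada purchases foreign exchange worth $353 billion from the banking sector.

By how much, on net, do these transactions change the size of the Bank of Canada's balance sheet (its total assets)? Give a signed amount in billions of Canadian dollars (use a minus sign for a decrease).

Government account inflow $83 billion: only the composition of liabilities changes → 0.
OMO sale (to banks) $133 billion: a Bank of Canada asset is shed → −$133B.
Asset purchase (from non-banks) $84 billion: a Bank of Canada asset is acquired → +$84B.
Discount-window loan $259 billion: a Bank of Canada asset is acquired → +$259B.
FX purchase $353 billion: a Bank of Canada asset is acquired → +$353B.
Net: 0 − 133 + 84 + 259 + 353 = +$563 billion.

+$563 billion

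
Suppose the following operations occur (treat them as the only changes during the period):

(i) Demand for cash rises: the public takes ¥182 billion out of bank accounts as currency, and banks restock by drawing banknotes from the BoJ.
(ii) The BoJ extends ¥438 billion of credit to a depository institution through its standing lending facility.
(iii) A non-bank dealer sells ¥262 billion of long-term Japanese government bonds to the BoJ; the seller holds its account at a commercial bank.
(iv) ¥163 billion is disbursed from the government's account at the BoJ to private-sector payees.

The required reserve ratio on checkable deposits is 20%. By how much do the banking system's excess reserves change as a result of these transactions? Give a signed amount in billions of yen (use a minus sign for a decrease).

Currency withdrawal ¥182 billion: reserves −¥182B, deposits −¥182B.
Discount-window loan ¥438 billion: reserves +¥438B, deposits 0.
Asset purchase (from non-banks) ¥262 billion: reserves +¥262B, deposits +¥262B.
Government spending ¥163 billion: reserves +¥163B, deposits +¥163B.
Totals: Δreserves = +¥681B, Δdeposits = +¥243B.
Δrequired reserves = 20% × +¥243B = +¥48.6B.
Δexcess reserves = Δreserves − Δrequired = +¥681B − (+¥48.6B) = +¥632.4 billion.

+¥632.4 billion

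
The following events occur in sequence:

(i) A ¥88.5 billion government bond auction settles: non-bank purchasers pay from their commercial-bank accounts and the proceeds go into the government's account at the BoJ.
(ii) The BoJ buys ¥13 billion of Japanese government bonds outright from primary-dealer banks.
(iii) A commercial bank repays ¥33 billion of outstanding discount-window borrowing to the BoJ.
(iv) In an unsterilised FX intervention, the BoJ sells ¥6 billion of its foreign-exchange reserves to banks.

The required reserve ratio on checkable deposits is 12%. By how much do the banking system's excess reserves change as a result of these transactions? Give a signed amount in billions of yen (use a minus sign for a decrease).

-¥103.88 billion

Government account inflow ¥88.5 billion: reserves −¥88.5B, deposits −¥88.5B.
OMO purchase (from banks) ¥13 billion: reserves +¥13B, deposits 0.
Discount-window repayment ¥33 billion: reserves −¥33B, deposits 0.
FX sale ¥6 billion: reserves −¥6B, deposits 0.
Totals: Δreserves = −¥114.5B, Δdeposits = −¥88.5B.
Δrequired reserves = 12% × −¥88.5B = −¥10.62B.
Δexcess reserves = Δreserves − Δrequired = −¥114.5B − (−¥10.62B) = -¥103.88 billion.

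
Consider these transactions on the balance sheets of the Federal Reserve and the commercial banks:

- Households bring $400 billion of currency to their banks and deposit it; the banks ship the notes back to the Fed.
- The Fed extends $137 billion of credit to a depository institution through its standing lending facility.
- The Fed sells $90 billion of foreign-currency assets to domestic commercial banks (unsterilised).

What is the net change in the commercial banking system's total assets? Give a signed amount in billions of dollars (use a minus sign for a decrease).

Fed balance sheet:
  Assets:      Loans to banks +$137B, Foreign assets −$90B
  Liabilities: Bank reserves +$447B, Currency in circulation −$400B
Commercial banking system:
  Assets:      Reserves at CB +$447B, Foreign assets +$90B
  Liabilities: Checkable deposits +$400B, Borrowings from CB +$137B
Change in total bank assets = +$537 billion.

+$537 billion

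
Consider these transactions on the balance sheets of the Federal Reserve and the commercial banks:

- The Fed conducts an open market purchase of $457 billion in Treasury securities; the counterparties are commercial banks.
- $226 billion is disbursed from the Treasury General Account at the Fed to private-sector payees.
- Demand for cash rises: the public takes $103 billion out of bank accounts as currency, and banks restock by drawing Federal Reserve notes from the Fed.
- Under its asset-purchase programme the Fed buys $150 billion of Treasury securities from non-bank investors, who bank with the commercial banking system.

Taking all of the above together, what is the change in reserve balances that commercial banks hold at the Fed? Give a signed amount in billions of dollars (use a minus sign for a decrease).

+$730 billion

Fed balance sheet:
  Assets:      Securities +$607B
  Liabilities: Bank reserves +$730B, Currency in circulation +$103B, Government deposits −$226B
So the change in reserve balances that commercial banks hold at the Fed is +$730 billion.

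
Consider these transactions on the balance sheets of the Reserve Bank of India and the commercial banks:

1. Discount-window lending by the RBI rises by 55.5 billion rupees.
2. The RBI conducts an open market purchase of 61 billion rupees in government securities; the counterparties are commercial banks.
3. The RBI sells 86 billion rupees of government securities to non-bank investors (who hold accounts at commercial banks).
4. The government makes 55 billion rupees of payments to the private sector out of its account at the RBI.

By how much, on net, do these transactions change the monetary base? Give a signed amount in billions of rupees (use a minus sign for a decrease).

Discount-window loan 55.5 billion rupees: RBI balance sheet expands → +55.5B.
OMO purchase (from banks) 61 billion rupees: RBI balance sheet expands → +61B.
Asset sale (to non-banks) 86 billion rupees: RBI balance sheet contracts → −86B.
Government spending 55 billion rupees: a non-base liability converts back to reserves → +55B.
Net: 55.5 + 61 − 86 + 55 = +85.5 billion.

+85.5 billion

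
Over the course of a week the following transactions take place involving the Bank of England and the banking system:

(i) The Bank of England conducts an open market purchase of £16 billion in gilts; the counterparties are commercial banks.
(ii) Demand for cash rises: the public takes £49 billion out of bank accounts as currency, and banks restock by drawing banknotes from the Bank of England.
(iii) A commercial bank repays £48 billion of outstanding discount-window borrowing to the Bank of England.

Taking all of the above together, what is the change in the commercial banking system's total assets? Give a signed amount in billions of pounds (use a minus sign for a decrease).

-£97 billion

OMO purchase (from banks) £16 billion: just an asset swap on bank balance sheets → 0.
Currency withdrawal £49 billion: bank balance sheets shrink → −£49B.
Discount-window repayment £48 billion: bank balance sheets shrink → −£48B.
Net: 0 − 49 − 48 = -£97 billion.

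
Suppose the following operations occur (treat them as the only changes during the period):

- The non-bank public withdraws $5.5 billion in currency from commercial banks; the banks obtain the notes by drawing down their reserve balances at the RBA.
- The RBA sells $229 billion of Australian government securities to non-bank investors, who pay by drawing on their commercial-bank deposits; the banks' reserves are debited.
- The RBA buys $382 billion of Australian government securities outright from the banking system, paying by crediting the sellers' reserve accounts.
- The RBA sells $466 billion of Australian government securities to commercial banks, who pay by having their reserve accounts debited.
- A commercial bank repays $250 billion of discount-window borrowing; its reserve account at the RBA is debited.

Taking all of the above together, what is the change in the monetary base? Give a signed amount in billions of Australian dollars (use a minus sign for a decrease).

RBA balance sheet:
  Assets:      Securities −$313B, Loans to banks −$250B
  Liabilities: Bank reserves −$568.5B, Currency in circulation +$5.5B
Monetary base = currency + reserves: +$5.5B + (−$568.5B) = -$563 billion.

-$563 billion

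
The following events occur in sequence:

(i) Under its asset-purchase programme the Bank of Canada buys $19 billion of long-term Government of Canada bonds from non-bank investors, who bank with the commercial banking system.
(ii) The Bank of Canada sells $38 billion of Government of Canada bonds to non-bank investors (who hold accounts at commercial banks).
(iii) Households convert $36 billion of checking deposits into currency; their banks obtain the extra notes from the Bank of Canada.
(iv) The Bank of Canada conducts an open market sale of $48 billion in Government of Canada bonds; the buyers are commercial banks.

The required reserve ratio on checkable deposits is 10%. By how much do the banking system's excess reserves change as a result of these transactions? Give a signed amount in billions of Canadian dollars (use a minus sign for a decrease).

-$97.5 billion

Asset purchase (from non-banks) $19 billion: reserves +$19B, deposits +$19B.
Asset sale (to non-banks) $38 billion: reserves −$38B, deposits −$38B.
Currency withdrawal $36 billion: reserves −$36B, deposits −$36B.
OMO sale (to banks) $48 billion: reserves −$48B, deposits 0.
Totals: Δreserves = −$103B, Δdeposits = −$55B.
Δrequired reserves = 10% × −$55B = −$5.5B.
Δexcess reserves = Δreserves − Δrequired = −$103B − (−$5.5B) = -$97.5 billion.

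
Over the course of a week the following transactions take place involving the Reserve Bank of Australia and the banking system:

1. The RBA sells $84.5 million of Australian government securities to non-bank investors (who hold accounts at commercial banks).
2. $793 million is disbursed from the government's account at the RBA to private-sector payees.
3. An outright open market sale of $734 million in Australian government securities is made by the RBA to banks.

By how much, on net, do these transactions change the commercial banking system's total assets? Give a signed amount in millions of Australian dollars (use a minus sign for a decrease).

Asset sale (to non-banks) $84.5 million: bank balance sheets shrink → −$84.5M.
Government spending $793 million: bank balance sheets expand → +$793M.
OMO sale (to banks) $734 million: just an asset swap on bank balance sheets → 0.
Net: −84.5 + 793 + 0 = +$708.5 million.

+$708.5 million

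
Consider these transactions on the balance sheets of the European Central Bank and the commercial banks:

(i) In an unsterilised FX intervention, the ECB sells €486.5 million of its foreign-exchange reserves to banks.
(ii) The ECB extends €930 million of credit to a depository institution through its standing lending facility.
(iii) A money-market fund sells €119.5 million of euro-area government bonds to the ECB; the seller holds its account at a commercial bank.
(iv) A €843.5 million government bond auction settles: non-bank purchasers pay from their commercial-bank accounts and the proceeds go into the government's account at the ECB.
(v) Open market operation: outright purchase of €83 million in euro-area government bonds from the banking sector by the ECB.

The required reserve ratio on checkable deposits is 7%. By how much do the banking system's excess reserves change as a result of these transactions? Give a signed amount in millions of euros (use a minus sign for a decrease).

-€146.82 million

FX sale €486.5 million: reserves −€486.5M, deposits 0.
Discount-window loan €930 million: reserves +€930M, deposits 0.
Asset purchase (from non-banks) €119.5 million: reserves +€119.5M, deposits +€119.5M.
Government account inflow €843.5 million: reserves −€843.5M, deposits −€843.5M.
OMO purchase (from banks) €83 million: reserves +€83M, deposits 0.
Totals: Δreserves = −€197.5M, Δdeposits = −€724M.
Δrequired reserves = 7% × −€724M = −€50.68M.
Δexcess reserves = Δreserves − Δrequired = −€197.5M − (−€50.68M) = -€146.82 million.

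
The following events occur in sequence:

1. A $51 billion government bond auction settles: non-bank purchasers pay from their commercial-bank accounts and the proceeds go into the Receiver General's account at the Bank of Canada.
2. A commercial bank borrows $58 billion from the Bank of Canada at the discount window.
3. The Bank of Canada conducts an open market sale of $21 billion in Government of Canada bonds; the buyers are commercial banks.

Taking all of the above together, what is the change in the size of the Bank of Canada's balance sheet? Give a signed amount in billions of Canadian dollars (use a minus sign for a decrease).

Government account inflow $51 billion: only the composition of liabilities changes → 0.
Discount-window loan $58 billion: a Bank of Canada asset is acquired → +$58B.
OMO sale (to banks) $21 billion: a Bank of Canada asset is shed → −$21B.
Net: 0 + 58 − 21 = +$37 billion.

+$37 billion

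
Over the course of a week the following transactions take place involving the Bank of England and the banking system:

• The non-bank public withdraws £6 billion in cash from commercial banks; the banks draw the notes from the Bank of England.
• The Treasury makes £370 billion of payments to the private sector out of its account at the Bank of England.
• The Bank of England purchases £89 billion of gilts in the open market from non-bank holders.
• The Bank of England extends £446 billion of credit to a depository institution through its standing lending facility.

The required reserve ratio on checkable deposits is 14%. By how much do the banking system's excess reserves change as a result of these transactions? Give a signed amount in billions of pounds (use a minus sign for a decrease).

+£835.58 billion

Currency withdrawal £6 billion: reserves −£6B, deposits −£6B.
Government spending £370 billion: reserves +£370B, deposits +£370B.
Asset purchase (from non-banks) £89 billion: reserves +£89B, deposits +£89B.
Discount-window loan £446 billion: reserves +£446B, deposits 0.
Totals: Δreserves = +£899B, Δdeposits = +£453B.
Δrequired reserves = 14% × +£453B = +£63.42B.
Δexcess reserves = Δreserves − Δrequired = +£899B − (+£63.42B) = +£835.58 billion.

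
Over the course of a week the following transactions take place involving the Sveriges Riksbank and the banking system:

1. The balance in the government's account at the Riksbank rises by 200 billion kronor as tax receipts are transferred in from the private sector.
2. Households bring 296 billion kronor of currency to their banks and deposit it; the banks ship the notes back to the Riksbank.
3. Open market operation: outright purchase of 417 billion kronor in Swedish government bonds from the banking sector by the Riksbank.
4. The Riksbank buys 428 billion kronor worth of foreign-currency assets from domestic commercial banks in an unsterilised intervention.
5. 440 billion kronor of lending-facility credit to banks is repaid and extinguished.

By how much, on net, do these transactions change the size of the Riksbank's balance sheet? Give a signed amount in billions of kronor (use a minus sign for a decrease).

+405 billion

Government account inflow 200 billion kronor: only the composition of liabilities changes → 0.
Currency deposit 296 billion kronor: only the composition of liabilities changes → 0.
OMO purchase (from banks) 417 billion kronor: a Riksbank asset is acquired → +417B.
FX purchase 428 billion kronor: a Riksbank asset is acquired → +428B.
Discount-window repayment 440 billion kronor: a Riksbank asset is shed → −440B.
Net: 0 + 0 + 417 + 428 − 440 = +405 billion.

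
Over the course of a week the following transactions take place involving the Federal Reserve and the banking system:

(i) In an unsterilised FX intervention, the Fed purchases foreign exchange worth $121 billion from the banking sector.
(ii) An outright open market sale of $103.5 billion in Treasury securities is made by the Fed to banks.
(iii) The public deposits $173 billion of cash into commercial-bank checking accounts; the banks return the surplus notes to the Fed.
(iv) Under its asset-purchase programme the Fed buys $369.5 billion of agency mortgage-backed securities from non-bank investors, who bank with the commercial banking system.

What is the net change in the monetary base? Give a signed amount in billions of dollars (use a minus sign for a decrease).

Fed balance sheet:
  Assets:      Securities +$266B, Foreign assets +$121B
  Liabilities: Bank reserves +$560B, Currency in circulation −$173B
Commercial banking system:
  Assets:      Reserves at CB +$560B, Securities +$103.5B, Foreign assets −$121B
  Liabilities: Checkable deposits +$542.5B
Monetary base = currency + reserves: −$173B + (+$560B) = +$387 billion.

+$387 billion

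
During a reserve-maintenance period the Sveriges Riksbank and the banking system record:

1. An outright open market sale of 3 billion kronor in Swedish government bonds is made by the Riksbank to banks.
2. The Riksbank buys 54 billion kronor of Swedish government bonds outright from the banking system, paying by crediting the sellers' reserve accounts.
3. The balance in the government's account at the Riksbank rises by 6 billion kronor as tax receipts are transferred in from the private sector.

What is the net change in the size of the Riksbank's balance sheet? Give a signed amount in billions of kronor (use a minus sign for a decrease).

+51 billion

OMO sale (to banks) 3 billion kronor: a Riksbank asset is shed → −3B.
OMO purchase (from banks) 54 billion kronor: a Riksbank asset is acquired → +54B.
Government account inflow 6 billion kronor: only the composition of liabilities changes → 0.
Net: −3 + 54 + 0 = +51 billion.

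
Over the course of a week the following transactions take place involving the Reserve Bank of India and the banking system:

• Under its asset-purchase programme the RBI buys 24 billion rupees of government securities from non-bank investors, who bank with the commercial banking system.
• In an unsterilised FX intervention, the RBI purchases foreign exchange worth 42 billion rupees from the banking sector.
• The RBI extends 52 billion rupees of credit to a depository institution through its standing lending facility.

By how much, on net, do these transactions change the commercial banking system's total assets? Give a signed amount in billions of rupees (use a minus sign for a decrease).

+76 billion

Asset purchase (from non-banks) 24 billion rupees: bank balance sheets expand → +24B.
FX purchase 42 billion rupees: just an asset swap on bank balance sheets → 0.
Discount-window loan 52 billion rupees: bank balance sheets expand → +52B.
Net: 24 + 0 + 52 = +76 billion.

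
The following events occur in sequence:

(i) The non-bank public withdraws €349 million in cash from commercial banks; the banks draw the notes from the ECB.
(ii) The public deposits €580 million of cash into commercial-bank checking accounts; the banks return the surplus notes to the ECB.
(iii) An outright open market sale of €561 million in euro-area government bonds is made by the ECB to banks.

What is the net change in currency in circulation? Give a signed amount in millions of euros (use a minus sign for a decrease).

-€231 million

ECB balance sheet:
  Assets:      Securities −€561M
  Liabilities: Bank reserves −€330M, Currency in circulation −€231M
Commercial banking system:
  Assets:      Reserves at CB −€330M, Securities +€561M
  Liabilities: Checkable deposits +€231M
So the change in currency in circulation is -€231 million.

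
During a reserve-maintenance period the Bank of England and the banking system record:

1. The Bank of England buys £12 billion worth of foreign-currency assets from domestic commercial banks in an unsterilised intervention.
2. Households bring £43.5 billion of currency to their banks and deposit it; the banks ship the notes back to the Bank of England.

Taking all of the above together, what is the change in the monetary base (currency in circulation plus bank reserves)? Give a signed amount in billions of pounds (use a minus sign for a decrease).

+£12 billion

Bank of England balance sheet:
  Assets:      Foreign assets +£12B
  Liabilities: Bank reserves +£55.5B, Currency in circulation −£43.5B
Monetary base = currency + reserves: −£43.5B + (+£55.5B) = +£12 billion.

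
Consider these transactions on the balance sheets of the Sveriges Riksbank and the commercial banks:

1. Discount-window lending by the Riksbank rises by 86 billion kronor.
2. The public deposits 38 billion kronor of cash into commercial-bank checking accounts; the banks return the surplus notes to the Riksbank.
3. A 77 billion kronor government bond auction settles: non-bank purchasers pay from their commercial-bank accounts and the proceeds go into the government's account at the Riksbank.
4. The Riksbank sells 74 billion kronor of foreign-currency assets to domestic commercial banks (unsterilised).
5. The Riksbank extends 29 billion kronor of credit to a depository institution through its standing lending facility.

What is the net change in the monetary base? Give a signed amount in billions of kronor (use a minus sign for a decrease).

-36 billion

Riksbank balance sheet:
  Assets:      Loans to banks +115B, Foreign assets −74B
  Liabilities: Bank reserves +2B, Currency in circulation −38B, Government deposits +77B
Commercial banking system:
  Assets:      Reserves at CB +2B, Foreign assets +74B
  Liabilities: Checkable deposits −39B, Borrowings from CB +115B
Monetary base = currency + reserves: −38B + (+2B) = -36 billion.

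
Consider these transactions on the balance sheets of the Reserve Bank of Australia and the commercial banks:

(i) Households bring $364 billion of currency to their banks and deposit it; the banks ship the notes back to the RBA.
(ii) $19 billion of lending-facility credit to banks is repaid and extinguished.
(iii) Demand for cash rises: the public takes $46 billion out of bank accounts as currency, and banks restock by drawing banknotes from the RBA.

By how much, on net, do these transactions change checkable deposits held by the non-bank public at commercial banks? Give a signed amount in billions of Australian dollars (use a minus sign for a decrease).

RBA balance sheet:
  Assets:      Loans to banks −$19B
  Liabilities: Bank reserves +$299B, Currency in circulation −$318B
Commercial banking system:
  Assets:      Reserves at CB +$299B
  Liabilities: Checkable deposits +$318B, Borrowings from CB −$19B
So the change in checkable deposits held by the non-bank public at commercial banks is +$318 billion.

+$318 billion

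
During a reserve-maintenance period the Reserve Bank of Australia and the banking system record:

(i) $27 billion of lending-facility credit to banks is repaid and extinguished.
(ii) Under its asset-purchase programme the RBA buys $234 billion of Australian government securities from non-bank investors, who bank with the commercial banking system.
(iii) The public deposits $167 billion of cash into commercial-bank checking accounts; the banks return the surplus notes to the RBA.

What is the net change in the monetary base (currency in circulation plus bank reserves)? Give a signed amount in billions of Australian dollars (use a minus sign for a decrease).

RBA balance sheet:
  Assets:      Securities +$234B, Loans to banks −$27B
  Liabilities: Bank reserves +$374B, Currency in circulation −$167B
Monetary base = currency + reserves: −$167B + (+$374B) = +$207 billion.

+$207 billion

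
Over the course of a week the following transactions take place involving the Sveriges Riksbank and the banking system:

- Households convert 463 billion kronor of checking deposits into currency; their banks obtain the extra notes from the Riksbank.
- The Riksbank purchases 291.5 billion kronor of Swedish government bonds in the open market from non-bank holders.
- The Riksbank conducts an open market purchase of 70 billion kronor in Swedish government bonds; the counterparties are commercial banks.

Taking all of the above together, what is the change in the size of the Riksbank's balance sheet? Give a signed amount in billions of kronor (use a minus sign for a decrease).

Riksbank balance sheet:
  Assets:      Securities +361.5B
  Liabilities: Bank reserves −101.5B, Currency in circulation +463B
Commercial banking system:
  Assets:      Reserves at CB −101.5B, Securities −70B
  Liabilities: Checkable deposits −171.5B
Change in total Riksbank assets = +361.5 billion.

+361.5 billion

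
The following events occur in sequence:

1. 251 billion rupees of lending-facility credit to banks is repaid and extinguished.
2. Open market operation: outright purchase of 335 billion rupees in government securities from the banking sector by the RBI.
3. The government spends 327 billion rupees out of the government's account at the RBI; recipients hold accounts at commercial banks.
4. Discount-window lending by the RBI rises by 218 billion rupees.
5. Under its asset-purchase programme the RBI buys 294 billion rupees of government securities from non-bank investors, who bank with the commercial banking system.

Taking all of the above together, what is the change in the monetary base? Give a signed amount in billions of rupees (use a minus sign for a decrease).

+923 billion

RBI balance sheet:
  Assets:      Securities +629B, Loans to banks −33B
  Liabilities: Bank reserves +923B, Government deposits −327B
Monetary base = currency + reserves: 0 + (+923B) = +923 billion.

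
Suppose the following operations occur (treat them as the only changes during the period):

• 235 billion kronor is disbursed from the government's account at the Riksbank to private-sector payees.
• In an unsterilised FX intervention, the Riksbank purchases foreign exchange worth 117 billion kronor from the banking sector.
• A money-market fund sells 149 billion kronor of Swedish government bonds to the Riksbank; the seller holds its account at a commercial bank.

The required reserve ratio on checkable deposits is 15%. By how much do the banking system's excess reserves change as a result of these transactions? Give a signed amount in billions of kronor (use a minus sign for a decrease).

Government spending 235 billion kronor: reserves +235B, deposits +235B.
FX purchase 117 billion kronor: reserves +117B, deposits 0.
Asset purchase (from non-banks) 149 billion kronor: reserves +149B, deposits +149B.
Totals: Δreserves = +501B, Δdeposits = +384B.
Δrequired reserves = 15% × +384B = +57.6B.
Δexcess reserves = Δreserves − Δrequired = +501B − (+57.6B) = +443.4 billion.

+443.4 billion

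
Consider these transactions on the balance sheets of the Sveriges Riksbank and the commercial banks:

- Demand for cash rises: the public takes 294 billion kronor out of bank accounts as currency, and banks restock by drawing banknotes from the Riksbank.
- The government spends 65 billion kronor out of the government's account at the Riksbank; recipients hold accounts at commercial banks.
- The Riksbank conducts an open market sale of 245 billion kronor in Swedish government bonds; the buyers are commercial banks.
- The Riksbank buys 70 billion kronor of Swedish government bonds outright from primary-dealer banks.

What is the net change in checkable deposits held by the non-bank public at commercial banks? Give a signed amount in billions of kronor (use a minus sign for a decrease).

Currency withdrawal 294 billion kronor: non-bank counterparties' bank balances fall → −294B.
Government spending 65 billion kronor: non-bank counterparties' bank balances rise → +65B.
OMO sale (to banks) 245 billion kronor: the counterparty is a bank, so public deposits are unchanged → 0.
OMO purchase (from banks) 70 billion kronor: the counterparty is a bank, so public deposits are unchanged → 0.
Net: −294 + 65 + 0 + 0 = -229 billion.

-229 billion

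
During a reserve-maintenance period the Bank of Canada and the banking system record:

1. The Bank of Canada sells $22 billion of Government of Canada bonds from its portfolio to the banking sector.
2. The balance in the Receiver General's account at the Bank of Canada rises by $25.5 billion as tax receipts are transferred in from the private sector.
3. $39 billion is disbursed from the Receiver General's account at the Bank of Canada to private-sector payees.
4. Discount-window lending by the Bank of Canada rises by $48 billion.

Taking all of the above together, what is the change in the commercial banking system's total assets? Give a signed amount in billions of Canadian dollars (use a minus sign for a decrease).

+$61.5 billion

OMO sale (to banks) $22 billion: just an asset swap on bank balance sheets → 0.
Government account inflow $25.5 billion: bank balance sheets shrink → −$25.5B.
Government spending $39 billion: bank balance sheets expand → +$39B.
Discount-window loan $48 billion: bank balance sheets expand → +$48B.
Net: 0 − 25.5 + 39 + 48 = +$61.5 billion.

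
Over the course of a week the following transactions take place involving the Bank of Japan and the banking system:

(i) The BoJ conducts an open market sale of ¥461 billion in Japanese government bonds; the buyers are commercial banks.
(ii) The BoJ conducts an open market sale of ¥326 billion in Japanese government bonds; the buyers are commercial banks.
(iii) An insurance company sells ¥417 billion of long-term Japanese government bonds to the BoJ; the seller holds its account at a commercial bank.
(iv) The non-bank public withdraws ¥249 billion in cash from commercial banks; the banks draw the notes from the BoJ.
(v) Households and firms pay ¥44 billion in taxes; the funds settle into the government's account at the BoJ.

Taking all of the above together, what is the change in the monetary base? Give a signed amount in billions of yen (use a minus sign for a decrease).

BoJ balance sheet:
  Assets:      Securities −¥370B
  Liabilities: Bank reserves −¥663B, Currency in circulation +¥249B, Government deposits +¥44B
Commercial banking system:
  Assets:      Reserves at CB −¥663B, Securities +¥787B
  Liabilities: Checkable deposits +¥124B
Monetary base = currency + reserves: +¥249B + (−¥663B) = -¥414 billion.

-¥414 billion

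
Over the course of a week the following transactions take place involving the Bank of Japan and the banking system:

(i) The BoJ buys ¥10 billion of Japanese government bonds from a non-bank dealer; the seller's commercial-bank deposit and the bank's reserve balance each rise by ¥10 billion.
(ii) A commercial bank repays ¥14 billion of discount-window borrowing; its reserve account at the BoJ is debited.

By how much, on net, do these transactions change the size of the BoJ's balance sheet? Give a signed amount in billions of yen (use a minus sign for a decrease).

BoJ balance sheet:
  Assets:      Securities +¥10B, Loans to banks −¥14B
  Liabilities: Bank reserves −¥4B
Change in total BoJ assets = -¥4 billion.

-¥4 billion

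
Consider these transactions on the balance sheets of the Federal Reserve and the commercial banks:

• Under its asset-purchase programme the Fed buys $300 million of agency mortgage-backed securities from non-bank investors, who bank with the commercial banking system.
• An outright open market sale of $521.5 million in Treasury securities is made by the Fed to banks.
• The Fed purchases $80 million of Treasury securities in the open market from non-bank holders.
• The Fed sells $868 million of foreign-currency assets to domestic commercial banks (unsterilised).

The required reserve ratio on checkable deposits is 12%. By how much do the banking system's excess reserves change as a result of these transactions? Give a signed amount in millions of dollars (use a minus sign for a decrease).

Asset purchase (from non-banks) $300 million: reserves +$300M, deposits +$300M.
OMO sale (to banks) $521.5 million: reserves −$521.5M, deposits 0.
Asset purchase (from non-banks) $80 million: reserves +$80M, deposits +$80M.
FX sale $868 million: reserves −$868M, deposits 0.
Totals: Δreserves = −$1009.5M, Δdeposits = +$380M.
Δrequired reserves = 12% × +$380M = +$45.6M.
Δexcess reserves = Δreserves − Δrequired = −$1009.5M − (+$45.6M) = -$1055.1 million.

-$1055.1 million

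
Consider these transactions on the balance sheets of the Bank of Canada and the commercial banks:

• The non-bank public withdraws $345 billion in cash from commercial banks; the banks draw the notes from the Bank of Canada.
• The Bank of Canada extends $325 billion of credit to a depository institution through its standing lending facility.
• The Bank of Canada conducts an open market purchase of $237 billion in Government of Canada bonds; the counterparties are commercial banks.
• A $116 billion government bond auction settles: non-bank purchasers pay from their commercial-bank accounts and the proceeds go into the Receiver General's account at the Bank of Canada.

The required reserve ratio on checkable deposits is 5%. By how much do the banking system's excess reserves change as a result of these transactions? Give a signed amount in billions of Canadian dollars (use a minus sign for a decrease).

Currency withdrawal $345 billion: reserves −$345B, deposits −$345B.
Discount-window loan $325 billion: reserves +$325B, deposits 0.
OMO purchase (from banks) $237 billion: reserves +$237B, deposits 0.
Government account inflow $116 billion: reserves −$116B, deposits −$116B.
Totals: Δreserves = +$101B, Δdeposits = −$461B.
Δrequired reserves = 5% × −$461B = −$23.05B.
Δexcess reserves = Δreserves − Δrequired = +$101B − (−$23.05B) = +$124.05 billion.

+$124.05 billion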